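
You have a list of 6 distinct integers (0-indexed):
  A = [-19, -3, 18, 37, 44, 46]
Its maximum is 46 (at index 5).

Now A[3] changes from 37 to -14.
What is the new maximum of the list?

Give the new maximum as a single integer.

Answer: 46

Derivation:
Old max = 46 (at index 5)
Change: A[3] 37 -> -14
Changed element was NOT the old max.
  New max = max(old_max, new_val) = max(46, -14) = 46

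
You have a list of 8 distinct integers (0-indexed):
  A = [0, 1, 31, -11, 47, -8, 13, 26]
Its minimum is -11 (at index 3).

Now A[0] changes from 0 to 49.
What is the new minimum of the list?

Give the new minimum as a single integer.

Old min = -11 (at index 3)
Change: A[0] 0 -> 49
Changed element was NOT the old min.
  New min = min(old_min, new_val) = min(-11, 49) = -11

Answer: -11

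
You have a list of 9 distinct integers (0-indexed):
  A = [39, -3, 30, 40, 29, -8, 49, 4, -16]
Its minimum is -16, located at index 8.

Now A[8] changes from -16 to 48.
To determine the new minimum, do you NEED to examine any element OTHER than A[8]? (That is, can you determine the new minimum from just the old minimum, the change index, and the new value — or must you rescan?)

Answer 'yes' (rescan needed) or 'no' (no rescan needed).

Answer: yes

Derivation:
Old min = -16 at index 8
Change at index 8: -16 -> 48
Index 8 WAS the min and new value 48 > old min -16. Must rescan other elements to find the new min.
Needs rescan: yes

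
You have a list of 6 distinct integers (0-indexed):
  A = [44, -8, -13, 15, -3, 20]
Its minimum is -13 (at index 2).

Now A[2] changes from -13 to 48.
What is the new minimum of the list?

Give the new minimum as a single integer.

Answer: -8

Derivation:
Old min = -13 (at index 2)
Change: A[2] -13 -> 48
Changed element WAS the min. Need to check: is 48 still <= all others?
  Min of remaining elements: -8
  New min = min(48, -8) = -8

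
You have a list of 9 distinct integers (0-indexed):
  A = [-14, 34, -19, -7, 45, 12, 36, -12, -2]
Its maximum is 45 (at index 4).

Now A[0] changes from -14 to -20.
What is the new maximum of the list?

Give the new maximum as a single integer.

Old max = 45 (at index 4)
Change: A[0] -14 -> -20
Changed element was NOT the old max.
  New max = max(old_max, new_val) = max(45, -20) = 45

Answer: 45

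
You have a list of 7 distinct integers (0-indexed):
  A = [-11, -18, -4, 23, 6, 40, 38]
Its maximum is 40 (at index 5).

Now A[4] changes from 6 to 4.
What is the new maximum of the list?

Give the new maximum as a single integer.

Old max = 40 (at index 5)
Change: A[4] 6 -> 4
Changed element was NOT the old max.
  New max = max(old_max, new_val) = max(40, 4) = 40

Answer: 40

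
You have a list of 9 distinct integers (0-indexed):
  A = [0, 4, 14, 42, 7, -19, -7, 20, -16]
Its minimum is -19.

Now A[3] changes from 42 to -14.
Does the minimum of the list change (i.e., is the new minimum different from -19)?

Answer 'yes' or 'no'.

Old min = -19
Change: A[3] 42 -> -14
Changed element was NOT the min; min changes only if -14 < -19.
New min = -19; changed? no

Answer: no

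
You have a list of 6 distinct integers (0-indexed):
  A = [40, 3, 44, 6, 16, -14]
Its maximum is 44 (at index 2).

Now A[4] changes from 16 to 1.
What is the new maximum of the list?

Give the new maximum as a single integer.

Old max = 44 (at index 2)
Change: A[4] 16 -> 1
Changed element was NOT the old max.
  New max = max(old_max, new_val) = max(44, 1) = 44

Answer: 44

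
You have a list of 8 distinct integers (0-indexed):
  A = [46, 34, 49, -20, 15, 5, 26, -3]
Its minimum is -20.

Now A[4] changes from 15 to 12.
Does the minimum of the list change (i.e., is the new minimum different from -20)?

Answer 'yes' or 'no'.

Old min = -20
Change: A[4] 15 -> 12
Changed element was NOT the min; min changes only if 12 < -20.
New min = -20; changed? no

Answer: no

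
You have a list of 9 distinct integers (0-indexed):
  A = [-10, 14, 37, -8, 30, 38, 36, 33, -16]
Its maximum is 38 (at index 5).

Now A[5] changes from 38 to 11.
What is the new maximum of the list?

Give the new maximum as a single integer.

Answer: 37

Derivation:
Old max = 38 (at index 5)
Change: A[5] 38 -> 11
Changed element WAS the max -> may need rescan.
  Max of remaining elements: 37
  New max = max(11, 37) = 37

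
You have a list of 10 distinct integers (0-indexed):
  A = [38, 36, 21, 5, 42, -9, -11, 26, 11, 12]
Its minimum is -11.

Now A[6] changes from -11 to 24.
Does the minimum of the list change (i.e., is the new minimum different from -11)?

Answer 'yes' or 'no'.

Old min = -11
Change: A[6] -11 -> 24
Changed element was the min; new min must be rechecked.
New min = -9; changed? yes

Answer: yes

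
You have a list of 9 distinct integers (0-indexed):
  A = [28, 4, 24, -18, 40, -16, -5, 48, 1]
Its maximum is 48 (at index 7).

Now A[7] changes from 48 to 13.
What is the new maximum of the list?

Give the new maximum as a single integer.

Answer: 40

Derivation:
Old max = 48 (at index 7)
Change: A[7] 48 -> 13
Changed element WAS the max -> may need rescan.
  Max of remaining elements: 40
  New max = max(13, 40) = 40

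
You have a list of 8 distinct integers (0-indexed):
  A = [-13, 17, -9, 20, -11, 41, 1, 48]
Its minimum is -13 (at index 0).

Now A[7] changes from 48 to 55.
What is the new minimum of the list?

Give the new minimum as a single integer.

Answer: -13

Derivation:
Old min = -13 (at index 0)
Change: A[7] 48 -> 55
Changed element was NOT the old min.
  New min = min(old_min, new_val) = min(-13, 55) = -13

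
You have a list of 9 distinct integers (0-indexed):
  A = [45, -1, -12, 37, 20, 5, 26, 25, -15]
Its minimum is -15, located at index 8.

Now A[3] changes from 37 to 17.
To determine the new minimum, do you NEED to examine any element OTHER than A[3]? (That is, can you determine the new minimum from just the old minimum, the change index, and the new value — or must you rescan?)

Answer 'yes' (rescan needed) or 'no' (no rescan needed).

Old min = -15 at index 8
Change at index 3: 37 -> 17
Index 3 was NOT the min. New min = min(-15, 17). No rescan of other elements needed.
Needs rescan: no

Answer: no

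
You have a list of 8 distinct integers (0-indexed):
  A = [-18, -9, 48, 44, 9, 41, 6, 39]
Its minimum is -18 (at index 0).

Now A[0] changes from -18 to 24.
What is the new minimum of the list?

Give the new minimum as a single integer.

Old min = -18 (at index 0)
Change: A[0] -18 -> 24
Changed element WAS the min. Need to check: is 24 still <= all others?
  Min of remaining elements: -9
  New min = min(24, -9) = -9

Answer: -9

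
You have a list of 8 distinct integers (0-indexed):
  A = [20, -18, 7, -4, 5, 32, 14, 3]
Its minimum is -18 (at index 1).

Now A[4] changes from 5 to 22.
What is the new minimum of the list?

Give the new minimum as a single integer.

Old min = -18 (at index 1)
Change: A[4] 5 -> 22
Changed element was NOT the old min.
  New min = min(old_min, new_val) = min(-18, 22) = -18

Answer: -18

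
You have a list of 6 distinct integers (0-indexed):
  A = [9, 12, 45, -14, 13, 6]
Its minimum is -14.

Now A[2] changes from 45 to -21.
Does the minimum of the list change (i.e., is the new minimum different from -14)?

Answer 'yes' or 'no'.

Answer: yes

Derivation:
Old min = -14
Change: A[2] 45 -> -21
Changed element was NOT the min; min changes only if -21 < -14.
New min = -21; changed? yes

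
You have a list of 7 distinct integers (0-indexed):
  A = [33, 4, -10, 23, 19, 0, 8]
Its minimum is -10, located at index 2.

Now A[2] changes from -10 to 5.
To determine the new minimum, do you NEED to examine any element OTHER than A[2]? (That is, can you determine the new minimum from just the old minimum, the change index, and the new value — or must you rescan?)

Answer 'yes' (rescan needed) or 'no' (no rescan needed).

Answer: yes

Derivation:
Old min = -10 at index 2
Change at index 2: -10 -> 5
Index 2 WAS the min and new value 5 > old min -10. Must rescan other elements to find the new min.
Needs rescan: yes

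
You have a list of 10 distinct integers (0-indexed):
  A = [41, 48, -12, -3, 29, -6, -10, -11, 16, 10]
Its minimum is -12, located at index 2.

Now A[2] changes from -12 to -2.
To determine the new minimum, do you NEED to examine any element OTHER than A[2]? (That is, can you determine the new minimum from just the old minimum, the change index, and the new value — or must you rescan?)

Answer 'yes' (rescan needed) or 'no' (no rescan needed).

Old min = -12 at index 2
Change at index 2: -12 -> -2
Index 2 WAS the min and new value -2 > old min -12. Must rescan other elements to find the new min.
Needs rescan: yes

Answer: yes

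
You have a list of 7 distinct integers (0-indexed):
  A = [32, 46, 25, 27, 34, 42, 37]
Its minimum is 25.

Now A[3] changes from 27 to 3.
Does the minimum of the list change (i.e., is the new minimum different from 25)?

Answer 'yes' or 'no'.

Old min = 25
Change: A[3] 27 -> 3
Changed element was NOT the min; min changes only if 3 < 25.
New min = 3; changed? yes

Answer: yes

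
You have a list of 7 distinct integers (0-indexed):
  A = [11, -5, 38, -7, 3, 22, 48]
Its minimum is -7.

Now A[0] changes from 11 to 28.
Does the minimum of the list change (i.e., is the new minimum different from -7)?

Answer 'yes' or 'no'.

Old min = -7
Change: A[0] 11 -> 28
Changed element was NOT the min; min changes only if 28 < -7.
New min = -7; changed? no

Answer: no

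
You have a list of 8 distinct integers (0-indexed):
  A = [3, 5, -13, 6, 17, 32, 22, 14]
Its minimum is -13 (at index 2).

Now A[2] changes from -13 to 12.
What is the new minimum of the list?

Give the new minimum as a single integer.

Answer: 3

Derivation:
Old min = -13 (at index 2)
Change: A[2] -13 -> 12
Changed element WAS the min. Need to check: is 12 still <= all others?
  Min of remaining elements: 3
  New min = min(12, 3) = 3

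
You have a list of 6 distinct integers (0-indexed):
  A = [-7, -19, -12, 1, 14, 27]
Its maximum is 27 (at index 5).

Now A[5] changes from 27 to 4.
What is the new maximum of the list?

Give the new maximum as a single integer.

Old max = 27 (at index 5)
Change: A[5] 27 -> 4
Changed element WAS the max -> may need rescan.
  Max of remaining elements: 14
  New max = max(4, 14) = 14

Answer: 14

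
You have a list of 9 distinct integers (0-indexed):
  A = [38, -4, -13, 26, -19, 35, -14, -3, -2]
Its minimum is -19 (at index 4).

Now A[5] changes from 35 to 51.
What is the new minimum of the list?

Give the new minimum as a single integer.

Answer: -19

Derivation:
Old min = -19 (at index 4)
Change: A[5] 35 -> 51
Changed element was NOT the old min.
  New min = min(old_min, new_val) = min(-19, 51) = -19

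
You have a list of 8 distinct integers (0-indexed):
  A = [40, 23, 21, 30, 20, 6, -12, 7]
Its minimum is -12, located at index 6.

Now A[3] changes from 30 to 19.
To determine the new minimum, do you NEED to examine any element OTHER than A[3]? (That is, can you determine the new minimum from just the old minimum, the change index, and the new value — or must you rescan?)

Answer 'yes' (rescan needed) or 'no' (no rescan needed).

Answer: no

Derivation:
Old min = -12 at index 6
Change at index 3: 30 -> 19
Index 3 was NOT the min. New min = min(-12, 19). No rescan of other elements needed.
Needs rescan: no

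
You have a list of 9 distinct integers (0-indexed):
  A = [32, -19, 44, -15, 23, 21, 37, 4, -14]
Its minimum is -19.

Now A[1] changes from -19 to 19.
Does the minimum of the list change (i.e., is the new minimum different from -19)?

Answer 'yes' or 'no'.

Answer: yes

Derivation:
Old min = -19
Change: A[1] -19 -> 19
Changed element was the min; new min must be rechecked.
New min = -15; changed? yes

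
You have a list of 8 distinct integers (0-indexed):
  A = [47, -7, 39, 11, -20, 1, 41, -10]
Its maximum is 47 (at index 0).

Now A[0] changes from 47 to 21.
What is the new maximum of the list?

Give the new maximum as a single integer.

Answer: 41

Derivation:
Old max = 47 (at index 0)
Change: A[0] 47 -> 21
Changed element WAS the max -> may need rescan.
  Max of remaining elements: 41
  New max = max(21, 41) = 41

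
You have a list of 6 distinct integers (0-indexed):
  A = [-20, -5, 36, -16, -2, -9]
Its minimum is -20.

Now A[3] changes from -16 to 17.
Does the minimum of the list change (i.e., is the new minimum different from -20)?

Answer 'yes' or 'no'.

Answer: no

Derivation:
Old min = -20
Change: A[3] -16 -> 17
Changed element was NOT the min; min changes only if 17 < -20.
New min = -20; changed? no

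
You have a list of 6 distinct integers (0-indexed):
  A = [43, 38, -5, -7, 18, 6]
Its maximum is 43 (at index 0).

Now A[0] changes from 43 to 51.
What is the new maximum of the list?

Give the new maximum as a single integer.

Answer: 51

Derivation:
Old max = 43 (at index 0)
Change: A[0] 43 -> 51
Changed element WAS the max -> may need rescan.
  Max of remaining elements: 38
  New max = max(51, 38) = 51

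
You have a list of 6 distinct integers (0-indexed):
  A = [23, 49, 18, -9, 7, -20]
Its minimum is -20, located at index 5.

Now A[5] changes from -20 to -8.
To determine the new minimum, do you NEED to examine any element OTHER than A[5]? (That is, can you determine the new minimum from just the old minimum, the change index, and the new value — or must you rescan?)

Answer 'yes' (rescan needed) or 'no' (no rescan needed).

Answer: yes

Derivation:
Old min = -20 at index 5
Change at index 5: -20 -> -8
Index 5 WAS the min and new value -8 > old min -20. Must rescan other elements to find the new min.
Needs rescan: yes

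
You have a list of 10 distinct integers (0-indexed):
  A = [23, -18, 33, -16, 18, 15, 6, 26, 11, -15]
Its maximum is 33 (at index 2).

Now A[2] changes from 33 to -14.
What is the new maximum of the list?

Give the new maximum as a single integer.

Old max = 33 (at index 2)
Change: A[2] 33 -> -14
Changed element WAS the max -> may need rescan.
  Max of remaining elements: 26
  New max = max(-14, 26) = 26

Answer: 26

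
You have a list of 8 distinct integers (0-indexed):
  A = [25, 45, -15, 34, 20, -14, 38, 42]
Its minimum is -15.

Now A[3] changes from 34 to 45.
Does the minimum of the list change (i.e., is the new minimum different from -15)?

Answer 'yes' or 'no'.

Answer: no

Derivation:
Old min = -15
Change: A[3] 34 -> 45
Changed element was NOT the min; min changes only if 45 < -15.
New min = -15; changed? no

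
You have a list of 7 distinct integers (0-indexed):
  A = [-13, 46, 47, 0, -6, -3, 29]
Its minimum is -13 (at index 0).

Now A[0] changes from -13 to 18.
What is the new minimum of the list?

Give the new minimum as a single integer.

Answer: -6

Derivation:
Old min = -13 (at index 0)
Change: A[0] -13 -> 18
Changed element WAS the min. Need to check: is 18 still <= all others?
  Min of remaining elements: -6
  New min = min(18, -6) = -6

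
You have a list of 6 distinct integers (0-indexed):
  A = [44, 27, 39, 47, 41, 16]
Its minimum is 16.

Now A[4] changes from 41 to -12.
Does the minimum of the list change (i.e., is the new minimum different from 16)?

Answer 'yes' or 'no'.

Old min = 16
Change: A[4] 41 -> -12
Changed element was NOT the min; min changes only if -12 < 16.
New min = -12; changed? yes

Answer: yes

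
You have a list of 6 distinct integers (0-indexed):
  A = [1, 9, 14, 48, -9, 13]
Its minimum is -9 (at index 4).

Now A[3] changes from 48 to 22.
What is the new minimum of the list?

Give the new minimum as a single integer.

Answer: -9

Derivation:
Old min = -9 (at index 4)
Change: A[3] 48 -> 22
Changed element was NOT the old min.
  New min = min(old_min, new_val) = min(-9, 22) = -9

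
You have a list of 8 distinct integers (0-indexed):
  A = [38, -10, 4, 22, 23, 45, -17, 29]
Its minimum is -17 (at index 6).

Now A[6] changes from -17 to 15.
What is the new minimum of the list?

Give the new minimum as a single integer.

Old min = -17 (at index 6)
Change: A[6] -17 -> 15
Changed element WAS the min. Need to check: is 15 still <= all others?
  Min of remaining elements: -10
  New min = min(15, -10) = -10

Answer: -10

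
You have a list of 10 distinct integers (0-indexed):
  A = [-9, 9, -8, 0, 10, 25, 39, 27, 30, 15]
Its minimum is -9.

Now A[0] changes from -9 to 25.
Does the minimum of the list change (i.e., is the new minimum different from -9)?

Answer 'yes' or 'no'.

Answer: yes

Derivation:
Old min = -9
Change: A[0] -9 -> 25
Changed element was the min; new min must be rechecked.
New min = -8; changed? yes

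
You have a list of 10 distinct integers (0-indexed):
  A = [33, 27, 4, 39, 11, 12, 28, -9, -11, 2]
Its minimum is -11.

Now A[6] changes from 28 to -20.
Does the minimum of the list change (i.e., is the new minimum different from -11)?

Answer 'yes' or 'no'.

Old min = -11
Change: A[6] 28 -> -20
Changed element was NOT the min; min changes only if -20 < -11.
New min = -20; changed? yes

Answer: yes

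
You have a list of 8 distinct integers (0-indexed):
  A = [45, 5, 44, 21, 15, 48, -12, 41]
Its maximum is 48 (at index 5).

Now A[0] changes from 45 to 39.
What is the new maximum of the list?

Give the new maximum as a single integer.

Old max = 48 (at index 5)
Change: A[0] 45 -> 39
Changed element was NOT the old max.
  New max = max(old_max, new_val) = max(48, 39) = 48

Answer: 48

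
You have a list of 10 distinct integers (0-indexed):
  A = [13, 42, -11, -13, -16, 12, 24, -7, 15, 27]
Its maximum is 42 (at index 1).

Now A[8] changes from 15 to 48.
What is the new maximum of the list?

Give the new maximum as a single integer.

Old max = 42 (at index 1)
Change: A[8] 15 -> 48
Changed element was NOT the old max.
  New max = max(old_max, new_val) = max(42, 48) = 48

Answer: 48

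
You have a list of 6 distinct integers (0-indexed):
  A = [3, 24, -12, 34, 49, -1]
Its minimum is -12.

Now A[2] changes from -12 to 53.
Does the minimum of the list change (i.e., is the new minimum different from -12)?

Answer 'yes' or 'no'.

Answer: yes

Derivation:
Old min = -12
Change: A[2] -12 -> 53
Changed element was the min; new min must be rechecked.
New min = -1; changed? yes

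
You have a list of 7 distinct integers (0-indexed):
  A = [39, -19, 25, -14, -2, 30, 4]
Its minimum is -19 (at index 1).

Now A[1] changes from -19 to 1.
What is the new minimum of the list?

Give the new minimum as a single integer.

Answer: -14

Derivation:
Old min = -19 (at index 1)
Change: A[1] -19 -> 1
Changed element WAS the min. Need to check: is 1 still <= all others?
  Min of remaining elements: -14
  New min = min(1, -14) = -14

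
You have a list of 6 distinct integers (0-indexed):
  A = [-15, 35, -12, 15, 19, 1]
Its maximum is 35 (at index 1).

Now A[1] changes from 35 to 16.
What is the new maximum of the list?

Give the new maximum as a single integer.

Old max = 35 (at index 1)
Change: A[1] 35 -> 16
Changed element WAS the max -> may need rescan.
  Max of remaining elements: 19
  New max = max(16, 19) = 19

Answer: 19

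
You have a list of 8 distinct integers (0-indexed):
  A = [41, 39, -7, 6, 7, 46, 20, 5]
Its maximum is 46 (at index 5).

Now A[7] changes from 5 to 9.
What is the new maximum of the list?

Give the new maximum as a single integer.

Old max = 46 (at index 5)
Change: A[7] 5 -> 9
Changed element was NOT the old max.
  New max = max(old_max, new_val) = max(46, 9) = 46

Answer: 46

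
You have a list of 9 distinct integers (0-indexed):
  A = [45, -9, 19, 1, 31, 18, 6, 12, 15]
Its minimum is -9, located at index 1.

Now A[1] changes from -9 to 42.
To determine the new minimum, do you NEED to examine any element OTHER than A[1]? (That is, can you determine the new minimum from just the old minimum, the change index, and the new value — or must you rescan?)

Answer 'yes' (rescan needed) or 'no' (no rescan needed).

Old min = -9 at index 1
Change at index 1: -9 -> 42
Index 1 WAS the min and new value 42 > old min -9. Must rescan other elements to find the new min.
Needs rescan: yes

Answer: yes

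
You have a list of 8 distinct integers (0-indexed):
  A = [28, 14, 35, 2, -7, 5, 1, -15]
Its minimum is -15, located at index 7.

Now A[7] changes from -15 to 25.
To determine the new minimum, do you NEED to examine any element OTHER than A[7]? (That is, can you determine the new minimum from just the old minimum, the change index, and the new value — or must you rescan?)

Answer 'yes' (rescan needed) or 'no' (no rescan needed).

Answer: yes

Derivation:
Old min = -15 at index 7
Change at index 7: -15 -> 25
Index 7 WAS the min and new value 25 > old min -15. Must rescan other elements to find the new min.
Needs rescan: yes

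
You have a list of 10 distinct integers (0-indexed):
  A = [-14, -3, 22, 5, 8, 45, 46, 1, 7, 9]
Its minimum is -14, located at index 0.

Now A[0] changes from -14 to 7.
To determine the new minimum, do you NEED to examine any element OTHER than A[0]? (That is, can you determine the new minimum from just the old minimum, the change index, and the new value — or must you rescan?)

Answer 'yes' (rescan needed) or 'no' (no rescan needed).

Old min = -14 at index 0
Change at index 0: -14 -> 7
Index 0 WAS the min and new value 7 > old min -14. Must rescan other elements to find the new min.
Needs rescan: yes

Answer: yes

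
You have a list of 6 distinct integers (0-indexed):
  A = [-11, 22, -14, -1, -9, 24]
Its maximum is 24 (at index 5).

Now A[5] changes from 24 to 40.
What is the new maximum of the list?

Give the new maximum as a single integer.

Answer: 40

Derivation:
Old max = 24 (at index 5)
Change: A[5] 24 -> 40
Changed element WAS the max -> may need rescan.
  Max of remaining elements: 22
  New max = max(40, 22) = 40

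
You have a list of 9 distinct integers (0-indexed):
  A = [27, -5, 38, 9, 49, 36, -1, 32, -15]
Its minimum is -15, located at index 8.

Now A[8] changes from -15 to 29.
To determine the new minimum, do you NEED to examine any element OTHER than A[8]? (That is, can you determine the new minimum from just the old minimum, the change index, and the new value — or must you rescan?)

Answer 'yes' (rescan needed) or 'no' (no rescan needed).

Old min = -15 at index 8
Change at index 8: -15 -> 29
Index 8 WAS the min and new value 29 > old min -15. Must rescan other elements to find the new min.
Needs rescan: yes

Answer: yes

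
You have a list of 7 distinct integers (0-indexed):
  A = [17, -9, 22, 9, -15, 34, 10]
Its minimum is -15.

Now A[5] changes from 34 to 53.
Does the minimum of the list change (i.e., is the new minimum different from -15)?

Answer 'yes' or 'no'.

Old min = -15
Change: A[5] 34 -> 53
Changed element was NOT the min; min changes only if 53 < -15.
New min = -15; changed? no

Answer: no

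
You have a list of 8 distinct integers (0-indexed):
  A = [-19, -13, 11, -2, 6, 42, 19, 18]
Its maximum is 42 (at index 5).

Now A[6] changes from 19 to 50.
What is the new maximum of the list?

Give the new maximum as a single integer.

Old max = 42 (at index 5)
Change: A[6] 19 -> 50
Changed element was NOT the old max.
  New max = max(old_max, new_val) = max(42, 50) = 50

Answer: 50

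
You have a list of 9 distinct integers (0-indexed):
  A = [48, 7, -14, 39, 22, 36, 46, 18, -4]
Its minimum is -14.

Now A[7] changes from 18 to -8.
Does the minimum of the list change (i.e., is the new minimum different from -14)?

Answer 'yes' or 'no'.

Old min = -14
Change: A[7] 18 -> -8
Changed element was NOT the min; min changes only if -8 < -14.
New min = -14; changed? no

Answer: no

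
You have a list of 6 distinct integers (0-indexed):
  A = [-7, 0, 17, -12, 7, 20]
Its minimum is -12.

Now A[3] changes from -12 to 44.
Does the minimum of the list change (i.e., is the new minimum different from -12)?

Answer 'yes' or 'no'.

Old min = -12
Change: A[3] -12 -> 44
Changed element was the min; new min must be rechecked.
New min = -7; changed? yes

Answer: yes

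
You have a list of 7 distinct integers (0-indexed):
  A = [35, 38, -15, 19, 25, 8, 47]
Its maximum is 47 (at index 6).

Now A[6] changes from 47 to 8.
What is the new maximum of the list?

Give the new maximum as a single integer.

Answer: 38

Derivation:
Old max = 47 (at index 6)
Change: A[6] 47 -> 8
Changed element WAS the max -> may need rescan.
  Max of remaining elements: 38
  New max = max(8, 38) = 38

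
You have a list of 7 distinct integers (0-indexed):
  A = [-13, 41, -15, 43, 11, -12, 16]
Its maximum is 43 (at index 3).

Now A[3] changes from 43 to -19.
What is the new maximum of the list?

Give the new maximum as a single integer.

Answer: 41

Derivation:
Old max = 43 (at index 3)
Change: A[3] 43 -> -19
Changed element WAS the max -> may need rescan.
  Max of remaining elements: 41
  New max = max(-19, 41) = 41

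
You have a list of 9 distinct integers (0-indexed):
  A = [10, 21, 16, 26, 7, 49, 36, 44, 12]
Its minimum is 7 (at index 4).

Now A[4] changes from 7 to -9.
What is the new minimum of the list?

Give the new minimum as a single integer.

Answer: -9

Derivation:
Old min = 7 (at index 4)
Change: A[4] 7 -> -9
Changed element WAS the min. Need to check: is -9 still <= all others?
  Min of remaining elements: 10
  New min = min(-9, 10) = -9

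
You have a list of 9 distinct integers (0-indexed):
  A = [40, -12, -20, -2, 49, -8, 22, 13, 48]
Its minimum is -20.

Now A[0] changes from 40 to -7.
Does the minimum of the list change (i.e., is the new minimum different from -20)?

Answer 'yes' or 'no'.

Old min = -20
Change: A[0] 40 -> -7
Changed element was NOT the min; min changes only if -7 < -20.
New min = -20; changed? no

Answer: no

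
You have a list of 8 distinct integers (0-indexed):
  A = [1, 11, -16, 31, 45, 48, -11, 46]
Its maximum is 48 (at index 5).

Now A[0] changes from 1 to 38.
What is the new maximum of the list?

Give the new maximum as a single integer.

Answer: 48

Derivation:
Old max = 48 (at index 5)
Change: A[0] 1 -> 38
Changed element was NOT the old max.
  New max = max(old_max, new_val) = max(48, 38) = 48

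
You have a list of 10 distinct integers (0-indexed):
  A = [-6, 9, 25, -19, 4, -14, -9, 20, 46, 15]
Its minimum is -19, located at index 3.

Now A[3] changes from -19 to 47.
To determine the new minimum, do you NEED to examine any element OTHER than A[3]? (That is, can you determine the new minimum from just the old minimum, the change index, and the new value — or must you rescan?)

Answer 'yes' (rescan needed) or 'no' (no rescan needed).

Old min = -19 at index 3
Change at index 3: -19 -> 47
Index 3 WAS the min and new value 47 > old min -19. Must rescan other elements to find the new min.
Needs rescan: yes

Answer: yes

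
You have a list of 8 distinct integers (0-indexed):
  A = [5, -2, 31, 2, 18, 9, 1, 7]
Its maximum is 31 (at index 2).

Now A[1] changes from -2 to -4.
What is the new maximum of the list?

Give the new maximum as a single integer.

Old max = 31 (at index 2)
Change: A[1] -2 -> -4
Changed element was NOT the old max.
  New max = max(old_max, new_val) = max(31, -4) = 31

Answer: 31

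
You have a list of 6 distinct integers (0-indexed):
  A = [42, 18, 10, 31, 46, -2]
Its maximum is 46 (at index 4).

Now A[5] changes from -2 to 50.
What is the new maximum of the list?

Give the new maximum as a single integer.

Answer: 50

Derivation:
Old max = 46 (at index 4)
Change: A[5] -2 -> 50
Changed element was NOT the old max.
  New max = max(old_max, new_val) = max(46, 50) = 50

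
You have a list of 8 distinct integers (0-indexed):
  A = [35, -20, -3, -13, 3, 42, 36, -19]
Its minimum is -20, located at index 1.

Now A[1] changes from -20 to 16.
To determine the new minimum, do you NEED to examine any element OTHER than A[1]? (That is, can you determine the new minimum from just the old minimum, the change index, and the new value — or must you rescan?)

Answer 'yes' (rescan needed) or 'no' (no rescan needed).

Answer: yes

Derivation:
Old min = -20 at index 1
Change at index 1: -20 -> 16
Index 1 WAS the min and new value 16 > old min -20. Must rescan other elements to find the new min.
Needs rescan: yes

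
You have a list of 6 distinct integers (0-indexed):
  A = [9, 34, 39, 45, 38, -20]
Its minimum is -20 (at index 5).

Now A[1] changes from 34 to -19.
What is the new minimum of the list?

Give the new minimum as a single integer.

Old min = -20 (at index 5)
Change: A[1] 34 -> -19
Changed element was NOT the old min.
  New min = min(old_min, new_val) = min(-20, -19) = -20

Answer: -20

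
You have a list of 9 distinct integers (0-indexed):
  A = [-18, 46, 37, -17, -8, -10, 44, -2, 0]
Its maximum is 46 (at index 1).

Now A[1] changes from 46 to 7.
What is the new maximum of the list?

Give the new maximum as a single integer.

Old max = 46 (at index 1)
Change: A[1] 46 -> 7
Changed element WAS the max -> may need rescan.
  Max of remaining elements: 44
  New max = max(7, 44) = 44

Answer: 44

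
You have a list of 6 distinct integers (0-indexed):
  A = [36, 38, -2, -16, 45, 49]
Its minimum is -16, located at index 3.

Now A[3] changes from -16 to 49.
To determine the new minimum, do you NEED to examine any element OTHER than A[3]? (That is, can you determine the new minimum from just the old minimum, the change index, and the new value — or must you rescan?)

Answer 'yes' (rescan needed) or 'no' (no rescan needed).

Answer: yes

Derivation:
Old min = -16 at index 3
Change at index 3: -16 -> 49
Index 3 WAS the min and new value 49 > old min -16. Must rescan other elements to find the new min.
Needs rescan: yes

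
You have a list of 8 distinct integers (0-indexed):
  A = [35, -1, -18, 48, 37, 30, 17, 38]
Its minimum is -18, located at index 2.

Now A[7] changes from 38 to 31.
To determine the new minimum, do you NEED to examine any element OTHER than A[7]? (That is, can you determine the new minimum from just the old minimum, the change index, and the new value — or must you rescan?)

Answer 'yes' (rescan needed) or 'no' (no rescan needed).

Answer: no

Derivation:
Old min = -18 at index 2
Change at index 7: 38 -> 31
Index 7 was NOT the min. New min = min(-18, 31). No rescan of other elements needed.
Needs rescan: no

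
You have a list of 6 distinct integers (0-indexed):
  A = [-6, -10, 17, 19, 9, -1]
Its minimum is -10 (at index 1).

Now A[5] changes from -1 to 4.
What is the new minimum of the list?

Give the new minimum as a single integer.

Old min = -10 (at index 1)
Change: A[5] -1 -> 4
Changed element was NOT the old min.
  New min = min(old_min, new_val) = min(-10, 4) = -10

Answer: -10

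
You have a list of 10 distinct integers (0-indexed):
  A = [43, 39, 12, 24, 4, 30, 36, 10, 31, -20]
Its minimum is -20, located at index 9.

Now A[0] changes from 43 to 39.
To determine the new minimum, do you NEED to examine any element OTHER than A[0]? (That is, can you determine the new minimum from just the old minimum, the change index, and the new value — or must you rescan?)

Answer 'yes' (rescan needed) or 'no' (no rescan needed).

Answer: no

Derivation:
Old min = -20 at index 9
Change at index 0: 43 -> 39
Index 0 was NOT the min. New min = min(-20, 39). No rescan of other elements needed.
Needs rescan: no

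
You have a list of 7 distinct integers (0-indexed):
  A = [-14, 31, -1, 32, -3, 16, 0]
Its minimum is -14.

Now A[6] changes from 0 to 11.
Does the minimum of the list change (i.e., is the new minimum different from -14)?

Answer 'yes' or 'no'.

Old min = -14
Change: A[6] 0 -> 11
Changed element was NOT the min; min changes only if 11 < -14.
New min = -14; changed? no

Answer: no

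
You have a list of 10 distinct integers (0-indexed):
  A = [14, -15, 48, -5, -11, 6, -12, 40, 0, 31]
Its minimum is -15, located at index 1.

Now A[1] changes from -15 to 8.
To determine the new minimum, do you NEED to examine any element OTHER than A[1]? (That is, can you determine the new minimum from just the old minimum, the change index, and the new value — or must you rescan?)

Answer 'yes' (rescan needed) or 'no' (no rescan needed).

Old min = -15 at index 1
Change at index 1: -15 -> 8
Index 1 WAS the min and new value 8 > old min -15. Must rescan other elements to find the new min.
Needs rescan: yes

Answer: yes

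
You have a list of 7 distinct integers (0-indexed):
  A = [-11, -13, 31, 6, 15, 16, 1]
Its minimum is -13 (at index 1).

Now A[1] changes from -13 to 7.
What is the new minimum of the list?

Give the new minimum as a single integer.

Answer: -11

Derivation:
Old min = -13 (at index 1)
Change: A[1] -13 -> 7
Changed element WAS the min. Need to check: is 7 still <= all others?
  Min of remaining elements: -11
  New min = min(7, -11) = -11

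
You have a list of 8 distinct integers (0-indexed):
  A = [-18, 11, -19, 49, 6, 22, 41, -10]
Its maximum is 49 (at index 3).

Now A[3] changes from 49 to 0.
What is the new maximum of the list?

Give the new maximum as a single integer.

Old max = 49 (at index 3)
Change: A[3] 49 -> 0
Changed element WAS the max -> may need rescan.
  Max of remaining elements: 41
  New max = max(0, 41) = 41

Answer: 41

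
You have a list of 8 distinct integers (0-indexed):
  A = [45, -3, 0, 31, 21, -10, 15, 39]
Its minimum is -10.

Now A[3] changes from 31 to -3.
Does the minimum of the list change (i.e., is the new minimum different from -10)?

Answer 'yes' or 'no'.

Old min = -10
Change: A[3] 31 -> -3
Changed element was NOT the min; min changes only if -3 < -10.
New min = -10; changed? no

Answer: no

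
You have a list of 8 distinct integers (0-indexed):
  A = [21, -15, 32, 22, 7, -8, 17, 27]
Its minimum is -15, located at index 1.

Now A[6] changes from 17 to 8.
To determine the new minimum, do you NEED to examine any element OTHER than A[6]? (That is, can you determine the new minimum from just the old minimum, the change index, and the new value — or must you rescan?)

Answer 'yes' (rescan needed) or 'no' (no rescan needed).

Answer: no

Derivation:
Old min = -15 at index 1
Change at index 6: 17 -> 8
Index 6 was NOT the min. New min = min(-15, 8). No rescan of other elements needed.
Needs rescan: no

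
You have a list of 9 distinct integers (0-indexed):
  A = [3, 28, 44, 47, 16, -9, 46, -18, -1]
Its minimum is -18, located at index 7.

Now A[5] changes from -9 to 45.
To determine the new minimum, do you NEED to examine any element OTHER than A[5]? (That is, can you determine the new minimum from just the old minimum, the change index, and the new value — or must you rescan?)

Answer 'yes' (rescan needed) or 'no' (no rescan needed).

Old min = -18 at index 7
Change at index 5: -9 -> 45
Index 5 was NOT the min. New min = min(-18, 45). No rescan of other elements needed.
Needs rescan: no

Answer: no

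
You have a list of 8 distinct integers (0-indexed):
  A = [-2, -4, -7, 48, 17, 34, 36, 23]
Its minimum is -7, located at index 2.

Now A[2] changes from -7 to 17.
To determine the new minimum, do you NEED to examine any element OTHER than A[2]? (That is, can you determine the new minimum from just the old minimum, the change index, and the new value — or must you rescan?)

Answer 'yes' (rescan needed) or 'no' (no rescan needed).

Answer: yes

Derivation:
Old min = -7 at index 2
Change at index 2: -7 -> 17
Index 2 WAS the min and new value 17 > old min -7. Must rescan other elements to find the new min.
Needs rescan: yes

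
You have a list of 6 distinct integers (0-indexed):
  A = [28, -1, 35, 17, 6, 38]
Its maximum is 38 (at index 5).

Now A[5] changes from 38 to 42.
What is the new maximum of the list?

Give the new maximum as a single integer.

Answer: 42

Derivation:
Old max = 38 (at index 5)
Change: A[5] 38 -> 42
Changed element WAS the max -> may need rescan.
  Max of remaining elements: 35
  New max = max(42, 35) = 42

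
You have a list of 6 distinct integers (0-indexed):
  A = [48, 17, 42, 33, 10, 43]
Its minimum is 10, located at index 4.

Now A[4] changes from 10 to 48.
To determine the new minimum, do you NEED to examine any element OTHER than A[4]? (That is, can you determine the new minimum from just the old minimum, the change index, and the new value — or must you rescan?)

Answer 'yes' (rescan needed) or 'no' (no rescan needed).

Answer: yes

Derivation:
Old min = 10 at index 4
Change at index 4: 10 -> 48
Index 4 WAS the min and new value 48 > old min 10. Must rescan other elements to find the new min.
Needs rescan: yes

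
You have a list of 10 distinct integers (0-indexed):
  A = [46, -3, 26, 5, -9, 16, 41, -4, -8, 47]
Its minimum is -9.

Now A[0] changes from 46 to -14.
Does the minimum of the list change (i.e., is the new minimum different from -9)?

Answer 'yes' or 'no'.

Old min = -9
Change: A[0] 46 -> -14
Changed element was NOT the min; min changes only if -14 < -9.
New min = -14; changed? yes

Answer: yes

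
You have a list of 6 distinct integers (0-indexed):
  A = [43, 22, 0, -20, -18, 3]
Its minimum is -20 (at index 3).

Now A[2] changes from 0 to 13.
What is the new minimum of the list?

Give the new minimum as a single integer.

Old min = -20 (at index 3)
Change: A[2] 0 -> 13
Changed element was NOT the old min.
  New min = min(old_min, new_val) = min(-20, 13) = -20

Answer: -20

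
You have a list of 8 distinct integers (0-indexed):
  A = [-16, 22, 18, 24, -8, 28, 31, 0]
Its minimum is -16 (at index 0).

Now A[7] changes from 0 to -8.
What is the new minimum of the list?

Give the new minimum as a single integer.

Answer: -16

Derivation:
Old min = -16 (at index 0)
Change: A[7] 0 -> -8
Changed element was NOT the old min.
  New min = min(old_min, new_val) = min(-16, -8) = -16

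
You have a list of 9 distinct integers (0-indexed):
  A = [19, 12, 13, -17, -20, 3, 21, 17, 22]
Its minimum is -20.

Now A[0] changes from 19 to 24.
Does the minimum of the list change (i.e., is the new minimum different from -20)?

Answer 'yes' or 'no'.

Old min = -20
Change: A[0] 19 -> 24
Changed element was NOT the min; min changes only if 24 < -20.
New min = -20; changed? no

Answer: no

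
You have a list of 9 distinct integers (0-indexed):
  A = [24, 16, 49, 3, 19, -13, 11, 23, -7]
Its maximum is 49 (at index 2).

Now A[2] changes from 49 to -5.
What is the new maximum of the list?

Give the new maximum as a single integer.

Answer: 24

Derivation:
Old max = 49 (at index 2)
Change: A[2] 49 -> -5
Changed element WAS the max -> may need rescan.
  Max of remaining elements: 24
  New max = max(-5, 24) = 24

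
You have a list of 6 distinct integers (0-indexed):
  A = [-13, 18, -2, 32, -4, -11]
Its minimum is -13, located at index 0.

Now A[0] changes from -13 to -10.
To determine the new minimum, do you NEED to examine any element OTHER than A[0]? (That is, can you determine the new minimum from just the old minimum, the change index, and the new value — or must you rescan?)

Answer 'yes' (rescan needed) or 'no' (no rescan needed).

Old min = -13 at index 0
Change at index 0: -13 -> -10
Index 0 WAS the min and new value -10 > old min -13. Must rescan other elements to find the new min.
Needs rescan: yes

Answer: yes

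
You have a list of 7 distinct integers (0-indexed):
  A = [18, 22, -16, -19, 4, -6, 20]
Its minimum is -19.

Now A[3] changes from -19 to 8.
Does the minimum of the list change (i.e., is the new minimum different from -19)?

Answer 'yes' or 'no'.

Answer: yes

Derivation:
Old min = -19
Change: A[3] -19 -> 8
Changed element was the min; new min must be rechecked.
New min = -16; changed? yes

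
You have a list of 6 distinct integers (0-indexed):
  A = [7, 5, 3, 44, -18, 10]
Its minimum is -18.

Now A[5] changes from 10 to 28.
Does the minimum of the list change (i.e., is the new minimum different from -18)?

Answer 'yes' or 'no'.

Answer: no

Derivation:
Old min = -18
Change: A[5] 10 -> 28
Changed element was NOT the min; min changes only if 28 < -18.
New min = -18; changed? no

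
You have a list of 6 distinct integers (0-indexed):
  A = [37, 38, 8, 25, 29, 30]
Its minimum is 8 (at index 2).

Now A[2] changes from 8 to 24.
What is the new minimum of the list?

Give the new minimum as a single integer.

Answer: 24

Derivation:
Old min = 8 (at index 2)
Change: A[2] 8 -> 24
Changed element WAS the min. Need to check: is 24 still <= all others?
  Min of remaining elements: 25
  New min = min(24, 25) = 24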